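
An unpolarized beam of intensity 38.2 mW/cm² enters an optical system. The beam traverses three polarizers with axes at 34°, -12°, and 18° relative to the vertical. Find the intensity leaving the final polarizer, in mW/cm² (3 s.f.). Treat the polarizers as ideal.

I ≈ 6.91 mW/cm²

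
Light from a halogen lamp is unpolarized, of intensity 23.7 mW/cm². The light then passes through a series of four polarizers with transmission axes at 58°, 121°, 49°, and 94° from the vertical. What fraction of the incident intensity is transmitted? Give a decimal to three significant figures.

I/I₀ ≈ 0.00492

Unpolarized light through the first polarizer → I₁ = 23.7 mW/cm²/2 = 11.85 mW/cm², polarized at 58°.
I₂ = I₁ · cos²(63°) = 11.85 · 0.2061 = 2.442 mW/cm².
I₃ = I₂ · cos²(72°) = 2.442 · 0.09549 = 0.2332 mW/cm².
I₄ = I₃ · cos²(45°) = 0.2332 · 0.5 = 0.1166 mW/cm².
Transmitted fraction = 0.00492.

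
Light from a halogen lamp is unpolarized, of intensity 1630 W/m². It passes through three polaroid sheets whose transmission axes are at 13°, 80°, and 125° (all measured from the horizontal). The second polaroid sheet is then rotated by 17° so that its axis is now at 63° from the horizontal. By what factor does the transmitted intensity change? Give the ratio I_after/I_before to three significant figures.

I_new/I_old ≈ 1.19

Before rotation:
Unpolarized light through the first polarizer → I₁ = ½ I₀, now polarized at 13°.
I₂ = I₁ cos²(80° − 13°) = 0.5 I₀ · cos²(67°) = 0.07634 I₀.
I₃ = I₂ cos²(125° − 80°) = 0.07634 I₀ · cos²(45°) = 0.03817 I₀.
After rotation:
Unpolarized light through the first polarizer → I₁ = ½ I₀, now polarized at 13°.
I₂ = I₁ cos²(63° − 13°) = 0.5 I₀ · cos²(50°) = 0.2066 I₀.
I₃ = I₂ cos²(125° − 63°) = 0.2066 I₀ · cos²(62°) = 0.04553 I₀.
Ratio = 0.04553 / 0.03817 = 1.193.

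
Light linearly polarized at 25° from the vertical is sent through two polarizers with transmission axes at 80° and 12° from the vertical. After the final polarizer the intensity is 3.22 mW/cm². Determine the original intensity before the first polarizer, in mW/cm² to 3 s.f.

I₀ ≈ 69.7 mW/cm²

By Malus's law, I₁ = I₀ cos²(80° − 25°) = I₀ cos²(55°) = 0.329 I₀.
I₂ = I₁ cos²(12° − 80°) = 0.329 I₀ · cos²(68°) = 0.04617 I₀.
So 3.22 mW/cm² = 0.04617 I₀, giving I₀ = 3.22/0.04617 = 69.75 mW/cm².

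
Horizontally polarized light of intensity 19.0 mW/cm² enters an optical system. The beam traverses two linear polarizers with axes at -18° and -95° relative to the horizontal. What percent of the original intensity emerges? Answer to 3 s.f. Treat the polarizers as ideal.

≈ 4.58%

I₁ = 19.0 mW/cm² · cos²(18°) = 17.19 mW/cm².
I₂ = I₁ · cos²(77°) = 17.19 · 0.0506 = 0.8696 mW/cm².
That is 4.577% of the incident intensity.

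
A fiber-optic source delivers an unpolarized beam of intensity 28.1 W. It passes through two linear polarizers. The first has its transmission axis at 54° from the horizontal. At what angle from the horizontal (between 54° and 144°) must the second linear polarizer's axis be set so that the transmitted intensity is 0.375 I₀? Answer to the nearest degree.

θ ≈ 84°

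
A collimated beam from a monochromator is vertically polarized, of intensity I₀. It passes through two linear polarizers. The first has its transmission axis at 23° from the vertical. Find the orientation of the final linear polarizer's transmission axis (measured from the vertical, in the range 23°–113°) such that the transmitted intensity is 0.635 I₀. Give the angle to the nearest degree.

θ ≈ 53°

By Malus's law, I₁ = I₀ cos²(23° − 0°) = I₀ cos²(23°) = 0.8473 I₀.
Need I₂/I₀ = 0.635, so cos²(θ − 23°) = 0.635 / 0.8473 = 0.7494.
θ − 23° = arccos(√0.7494) = 30.0°, giving θ ≈ 23 + 30.0 = 53.0°.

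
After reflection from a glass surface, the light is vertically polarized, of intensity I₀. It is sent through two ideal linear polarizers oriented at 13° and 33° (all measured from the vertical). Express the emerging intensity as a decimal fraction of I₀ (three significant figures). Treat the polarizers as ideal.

I₁ = I₀ cos²(13° − 0°) = I₀ cos²(13°) = 0.9494 I₀.
I₂ = I₁ cos²(33° − 13°) = 0.9494 I₀ · cos²(20°) = 0.8383 I₀.
Transmitted fraction = 0.8383.

≈ 0.838 I₀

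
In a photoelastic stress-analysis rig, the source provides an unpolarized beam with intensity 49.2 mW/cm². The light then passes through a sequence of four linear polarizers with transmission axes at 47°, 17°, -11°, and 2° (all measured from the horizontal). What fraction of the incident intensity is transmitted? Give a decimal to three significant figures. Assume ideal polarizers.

I/I₀ ≈ 0.278

Unpolarized light through the first polarizer → I₁ = 49.2 mW/cm²/2 = 24.6 mW/cm², polarized at 47°.
I₂ = I₁ · cos²(30°) = 24.6 · 0.75 = 18.45 mW/cm².
I₃ = I₂ · cos²(28°) = 18.45 · 0.7796 = 14.38 mW/cm².
I₄ = I₃ · cos²(13°) = 14.38 · 0.9494 = 13.66 mW/cm².
Transmitted fraction = 0.2776.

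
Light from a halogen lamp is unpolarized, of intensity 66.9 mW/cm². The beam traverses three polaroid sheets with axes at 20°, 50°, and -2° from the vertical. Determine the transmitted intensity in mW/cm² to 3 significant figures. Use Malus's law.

I ≈ 9.51 mW/cm²

Unpolarized light through the first polarizer → I₁ = 66.9 mW/cm²/2 = 33.45 mW/cm², polarized at 20°.
I₂ = I₁ · cos²(30°) = 33.45 · 0.75 = 25.09 mW/cm².
I₃ = I₂ · cos²(52°) = 25.09 · 0.379 = 9.509 mW/cm².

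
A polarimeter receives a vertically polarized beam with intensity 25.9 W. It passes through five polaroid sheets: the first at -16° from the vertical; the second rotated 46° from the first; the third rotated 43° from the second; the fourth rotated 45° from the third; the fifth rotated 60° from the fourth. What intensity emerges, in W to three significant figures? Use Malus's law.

I ≈ 0.772 W

By Malus's law, I₁ = 25.9 W · cos²(16°) = 23.93 W.
I₂ = I₁ · cos²(46°) = 23.93 · 0.4826 = 11.55 W.
I₃ = I₂ · cos²(43°) = 11.55 · 0.5349 = 6.177 W.
I₄ = I₃ · cos²(45°) = 6.177 · 0.5 = 3.089 W.
I₅ = I₄ · cos²(60°) = 3.089 · 0.25 = 0.7721 W.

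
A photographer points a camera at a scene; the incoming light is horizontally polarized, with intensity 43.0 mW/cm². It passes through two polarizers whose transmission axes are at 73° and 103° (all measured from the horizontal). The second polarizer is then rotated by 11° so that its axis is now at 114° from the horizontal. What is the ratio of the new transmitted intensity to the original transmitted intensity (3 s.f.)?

I_new/I_old ≈ 0.759

Before rotation:
I₁ = I₀ cos²(73° − 0°) = I₀ cos²(73°) = 0.08548 I₀.
I₂ = I₁ cos²(103° − 73°) = 0.08548 I₀ · cos²(30°) = 0.06411 I₀.
After rotation:
I₁ = I₀ cos²(73° − 0°) = I₀ cos²(73°) = 0.08548 I₀.
I₂ = I₁ cos²(114° − 73°) = 0.08548 I₀ · cos²(41°) = 0.04869 I₀.
Ratio = 0.04869 / 0.06411 = 0.7594.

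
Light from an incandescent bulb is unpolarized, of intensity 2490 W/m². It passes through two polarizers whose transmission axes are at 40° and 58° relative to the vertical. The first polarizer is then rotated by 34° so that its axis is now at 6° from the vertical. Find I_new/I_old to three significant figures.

Before rotation:
Unpolarized light through the first polarizer → I₁ = ½ I₀, now polarized at 40°.
I₂ = I₁ cos²(58° − 40°) = 0.5 I₀ · cos²(18°) = 0.4523 I₀.
After rotation:
Unpolarized light through the first polarizer → I₁ = ½ I₀, now polarized at 6°.
I₂ = I₁ cos²(58° − 6°) = 0.5 I₀ · cos²(52°) = 0.1895 I₀.
Ratio = 0.1895 / 0.4523 = 0.4191.

I_new/I_old ≈ 0.419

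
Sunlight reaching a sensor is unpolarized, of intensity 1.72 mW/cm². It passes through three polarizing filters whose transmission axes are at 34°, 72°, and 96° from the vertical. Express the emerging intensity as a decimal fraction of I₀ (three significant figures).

Unpolarized light through the first polarizer → I₁ = 1.72 mW/cm²/2 = 0.86 mW/cm², polarized at 34°.
I₂ = I₁ · cos²(38°) = 0.86 · 0.621 = 0.534 mW/cm².
I₃ = I₂ · cos²(24°) = 0.534 · 0.8346 = 0.4457 mW/cm².
Transmitted fraction = 0.2591.

I/I₀ ≈ 0.259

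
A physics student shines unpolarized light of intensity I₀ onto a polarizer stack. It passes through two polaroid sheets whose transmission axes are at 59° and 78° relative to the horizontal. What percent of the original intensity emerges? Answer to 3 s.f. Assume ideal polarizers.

Unpolarized light through the first polarizer → I₁ = ½ I₀, now polarized at 59°.
I₂ = I₁ cos²(78° − 59°) = 0.5 I₀ · cos²(19°) = 0.447 I₀.
That is 44.7% of the incident intensity.

≈ 44.7%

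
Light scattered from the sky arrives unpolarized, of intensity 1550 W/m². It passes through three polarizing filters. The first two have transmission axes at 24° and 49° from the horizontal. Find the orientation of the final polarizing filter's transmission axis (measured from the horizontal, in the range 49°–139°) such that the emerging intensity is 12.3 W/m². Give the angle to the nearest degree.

Unpolarized light through the first polarizer → I₁ = ½ I₀, now polarized at 24°.
I₂ = I₁ cos²(49° − 24°) = 0.5 I₀ · cos²(25°) = 0.4107 I₀.
Target fraction: 12.3 / 1550 W/m² = 0.007935 of I₀.
Need I₃/I₀ = 0.007935, so cos²(θ − 49°) = 0.007935 / 0.4107 = 0.01932.
θ − 49° = arccos(√0.01932) = 82.0°, giving θ ≈ 49 + 82.0 = 131.0°.

θ ≈ 131°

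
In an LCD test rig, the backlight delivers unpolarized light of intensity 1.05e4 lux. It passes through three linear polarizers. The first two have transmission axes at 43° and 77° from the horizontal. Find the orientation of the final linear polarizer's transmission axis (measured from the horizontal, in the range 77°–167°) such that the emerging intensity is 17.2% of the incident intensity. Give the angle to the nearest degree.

θ ≈ 122°

Unpolarized light through the first polarizer → I₁ = ½ I₀, now polarized at 43°.
I₂ = I₁ cos²(77° − 43°) = 0.5 I₀ · cos²(34°) = 0.3437 I₀.
Need I₃/I₀ = 0.172, so cos²(θ − 77°) = 0.172 / 0.3437 = 0.5005.
θ − 77° = arccos(√0.5005) = 45.0°, giving θ ≈ 77 + 45.0 = 122.0°.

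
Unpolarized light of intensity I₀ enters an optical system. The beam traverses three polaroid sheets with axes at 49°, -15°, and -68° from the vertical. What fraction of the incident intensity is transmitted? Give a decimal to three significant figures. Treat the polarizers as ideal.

≈ 0.0348 I₀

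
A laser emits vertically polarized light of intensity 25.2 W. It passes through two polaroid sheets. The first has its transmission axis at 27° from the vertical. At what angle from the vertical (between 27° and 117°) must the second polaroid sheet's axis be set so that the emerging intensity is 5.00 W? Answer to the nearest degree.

I₁ = I₀ cos²(27° − 0°) = I₀ cos²(27°) = 0.7939 I₀.
Target fraction: 5.00 / 25.2 W = 0.1984 of I₀.
Need I₂/I₀ = 0.1984, so cos²(θ − 27°) = 0.1984 / 0.7939 = 0.2499.
θ − 27° = arccos(√0.2499) = 60.0°, giving θ ≈ 27 + 60.0 = 87.0°.

θ ≈ 87°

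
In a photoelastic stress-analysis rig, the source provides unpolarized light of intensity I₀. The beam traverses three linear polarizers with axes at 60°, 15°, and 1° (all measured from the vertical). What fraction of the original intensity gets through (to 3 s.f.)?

Unpolarized light through the first polarizer → I₁ = ½ I₀, now polarized at 60°.
I₂ = I₁ cos²(15° − 60°) = 0.5 I₀ · cos²(45°) = 0.25 I₀.
I₃ = I₂ cos²(1° − 15°) = 0.25 I₀ · cos²(14°) = 0.2354 I₀.
Transmitted fraction = 0.2354.

≈ 0.235 I₀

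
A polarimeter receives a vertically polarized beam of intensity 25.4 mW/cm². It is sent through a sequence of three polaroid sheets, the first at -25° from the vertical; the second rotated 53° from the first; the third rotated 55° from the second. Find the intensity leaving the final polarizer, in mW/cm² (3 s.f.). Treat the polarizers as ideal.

By Malus's law, I₁ = 25.4 mW/cm² · cos²(25°) = 20.86 mW/cm².
I₂ = I₁ · cos²(53°) = 20.86 · 0.3622 = 7.556 mW/cm².
I₃ = I₂ · cos²(55°) = 7.556 · 0.329 = 2.486 mW/cm².

I ≈ 2.49 mW/cm²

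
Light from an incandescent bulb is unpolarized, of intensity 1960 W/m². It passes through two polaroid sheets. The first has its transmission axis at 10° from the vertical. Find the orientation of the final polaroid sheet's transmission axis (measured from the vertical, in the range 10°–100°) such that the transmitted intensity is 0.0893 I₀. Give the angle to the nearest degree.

Unpolarized light through the first polarizer → I₁ = ½ I₀, now polarized at 10°.
Need I₂/I₀ = 0.0893, so cos²(θ − 10°) = 0.0893 / 0.5 = 0.1786.
θ − 10° = arccos(√0.1786) = 65.0°, giving θ ≈ 10 + 65.0 = 75.0°.

θ ≈ 75°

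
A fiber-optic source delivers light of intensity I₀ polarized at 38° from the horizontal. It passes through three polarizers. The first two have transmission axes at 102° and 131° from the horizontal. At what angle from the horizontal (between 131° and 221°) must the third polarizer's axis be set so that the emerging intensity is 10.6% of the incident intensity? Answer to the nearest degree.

θ ≈ 163°

By Malus's law, I₁ = I₀ cos²(102° − 38°) = I₀ cos²(64°) = 0.1922 I₀.
I₂ = I₁ cos²(131° − 102°) = 0.1922 I₀ · cos²(29°) = 0.147 I₀.
Need I₃/I₀ = 0.106, so cos²(θ − 131°) = 0.106 / 0.147 = 0.7211.
θ − 131° = arccos(√0.7211) = 31.9°, giving θ ≈ 131 + 31.9 = 162.9°.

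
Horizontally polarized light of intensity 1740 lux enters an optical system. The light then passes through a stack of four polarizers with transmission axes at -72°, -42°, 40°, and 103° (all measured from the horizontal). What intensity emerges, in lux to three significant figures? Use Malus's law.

By Malus's law, I₁ = 1740 lux · cos²(72°) = 166.2 lux.
I₂ = I₁ · cos²(30°) = 166.2 · 0.75 = 124.6 lux.
I₃ = I₂ · cos²(82°) = 124.6 · 0.01937 = 2.414 lux.
I₄ = I₃ · cos²(63°) = 2.414 · 0.2061 = 0.4975 lux.

I ≈ 0.497 lux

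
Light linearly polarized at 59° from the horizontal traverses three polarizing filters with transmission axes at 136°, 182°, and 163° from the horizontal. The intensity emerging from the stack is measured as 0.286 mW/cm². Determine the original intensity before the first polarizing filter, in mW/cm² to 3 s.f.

I₀ ≈ 13.1 mW/cm²

I₁ = I₀ cos²(136° − 59°) = I₀ cos²(77°) = 0.0506 I₀.
I₂ = I₁ cos²(182° − 136°) = 0.0506 I₀ · cos²(46°) = 0.02442 I₀.
I₃ = I₂ cos²(163° − 182°) = 0.02442 I₀ · cos²(19°) = 0.02183 I₀.
So 0.286 mW/cm² = 0.02183 I₀, giving I₀ = 0.286/0.02183 = 13.1 mW/cm².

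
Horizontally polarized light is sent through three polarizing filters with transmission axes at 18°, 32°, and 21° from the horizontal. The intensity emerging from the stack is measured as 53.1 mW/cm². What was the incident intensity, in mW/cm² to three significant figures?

I₀ ≈ 64.7 mW/cm²

I₁ = I₀ cos²(18° − 0°) = I₀ cos²(18°) = 0.9045 I₀.
I₂ = I₁ cos²(32° − 18°) = 0.9045 I₀ · cos²(14°) = 0.8516 I₀.
I₃ = I₂ cos²(21° − 32°) = 0.8516 I₀ · cos²(11°) = 0.8206 I₀.
So 53.1 mW/cm² = 0.8206 I₀, giving I₀ = 53.1/0.8206 = 64.71 mW/cm².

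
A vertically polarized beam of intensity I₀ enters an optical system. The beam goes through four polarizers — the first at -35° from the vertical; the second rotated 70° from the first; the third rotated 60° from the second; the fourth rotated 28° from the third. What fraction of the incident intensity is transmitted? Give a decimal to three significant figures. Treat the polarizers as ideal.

By Malus's law, I₁ = I₀ cos²(-35° − 0°) = I₀ cos²(35°) = 0.671 I₀.
I₂ = I₁ cos²(70°) = 0.671 · 0.117 I₀ = 0.07849 I₀.
I₃ = I₂ cos²(60°) = 0.07849 · 0.25 I₀ = 0.01962 I₀.
I₄ = I₃ cos²(28°) = 0.01962 · 0.7796 I₀ = 0.0153 I₀.
Transmitted fraction = 0.0153.

≈ 0.0153 I₀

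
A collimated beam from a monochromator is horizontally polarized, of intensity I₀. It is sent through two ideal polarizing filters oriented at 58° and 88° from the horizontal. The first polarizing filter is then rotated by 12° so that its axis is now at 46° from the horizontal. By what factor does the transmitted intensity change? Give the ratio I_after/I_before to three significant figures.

Before rotation:
By Malus's law, I₁ = I₀ cos²(58° − 0°) = I₀ cos²(58°) = 0.2808 I₀.
I₂ = I₁ cos²(88° − 58°) = 0.2808 I₀ · cos²(30°) = 0.2106 I₀.
After rotation:
I₁ = I₀ cos²(46° − 0°) = I₀ cos²(46°) = 0.4826 I₀.
I₂ = I₁ cos²(88° − 46°) = 0.4826 I₀ · cos²(42°) = 0.2665 I₀.
Ratio = 0.2665 / 0.2106 = 1.265.

I_new/I_old ≈ 1.27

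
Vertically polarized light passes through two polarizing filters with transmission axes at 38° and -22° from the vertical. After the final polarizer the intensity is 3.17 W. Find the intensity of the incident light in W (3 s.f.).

I₁ = I₀ cos²(38° − 0°) = I₀ cos²(38°) = 0.621 I₀.
I₂ = I₁ cos²(-22° − 38°) = 0.621 I₀ · cos²(60°) = 0.1552 I₀.
So 3.17 W = 0.1552 I₀, giving I₀ = 3.17/0.1552 = 20.42 W.

I₀ ≈ 20.4 W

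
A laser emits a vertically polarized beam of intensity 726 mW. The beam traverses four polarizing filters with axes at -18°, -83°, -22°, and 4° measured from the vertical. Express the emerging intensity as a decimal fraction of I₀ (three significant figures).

I/I₀ ≈ 0.0307

I₁ = 726 mW · cos²(18°) = 656.7 mW.
I₂ = I₁ · cos²(65°) = 656.7 · 0.1786 = 117.3 mW.
I₃ = I₂ · cos²(61°) = 117.3 · 0.235 = 27.57 mW.
I₄ = I₃ · cos²(26°) = 27.57 · 0.8078 = 22.27 mW.
Transmitted fraction = 0.03067.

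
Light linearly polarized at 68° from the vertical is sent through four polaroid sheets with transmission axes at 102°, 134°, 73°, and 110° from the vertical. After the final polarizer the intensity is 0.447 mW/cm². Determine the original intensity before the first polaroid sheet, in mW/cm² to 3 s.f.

By Malus's law, I₁ = I₀ cos²(102° − 68°) = I₀ cos²(34°) = 0.6873 I₀.
I₂ = I₁ cos²(134° − 102°) = 0.6873 I₀ · cos²(32°) = 0.4943 I₀.
I₃ = I₂ cos²(73° − 134°) = 0.4943 I₀ · cos²(61°) = 0.1162 I₀.
I₄ = I₃ cos²(110° − 73°) = 0.1162 I₀ · cos²(37°) = 0.0741 I₀.
So 0.447 mW/cm² = 0.0741 I₀, giving I₀ = 0.447/0.0741 = 6.032 mW/cm².

I₀ ≈ 6.03 mW/cm²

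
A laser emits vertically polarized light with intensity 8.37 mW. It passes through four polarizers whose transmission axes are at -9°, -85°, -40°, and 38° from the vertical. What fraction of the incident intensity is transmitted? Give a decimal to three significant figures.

I/I₀ ≈ 0.00123

I₁ = 8.37 mW · cos²(9°) = 8.165 mW.
I₂ = I₁ · cos²(76°) = 8.165 · 0.05853 = 0.4779 mW.
I₃ = I₂ · cos²(45°) = 0.4779 · 0.5 = 0.2389 mW.
I₄ = I₃ · cos²(78°) = 0.2389 · 0.04323 = 0.01033 mW.
Transmitted fraction = 0.001234.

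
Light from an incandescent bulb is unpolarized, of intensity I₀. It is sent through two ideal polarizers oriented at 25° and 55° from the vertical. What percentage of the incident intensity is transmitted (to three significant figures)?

≈ 37.5%

Unpolarized light through the first polarizer → I₁ = ½ I₀, now polarized at 25°.
I₂ = I₁ cos²(55° − 25°) = 0.5 I₀ · cos²(30°) = 0.375 I₀.
That is 37.5% of the incident intensity.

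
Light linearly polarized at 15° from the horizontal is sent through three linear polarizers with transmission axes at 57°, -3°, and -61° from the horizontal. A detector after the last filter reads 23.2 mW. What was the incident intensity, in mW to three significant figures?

I₀ ≈ 598 mW

By Malus's law, I₁ = I₀ cos²(57° − 15°) = I₀ cos²(42°) = 0.5523 I₀.
I₂ = I₁ cos²(-3° − 57°) = 0.5523 I₀ · cos²(60°) = 0.1381 I₀.
I₃ = I₂ cos²(-61° + 3°) = 0.1381 I₀ · cos²(58°) = 0.03877 I₀.
So 23.2 mW = 0.03877 I₀, giving I₀ = 23.2/0.03877 = 598.4 mW.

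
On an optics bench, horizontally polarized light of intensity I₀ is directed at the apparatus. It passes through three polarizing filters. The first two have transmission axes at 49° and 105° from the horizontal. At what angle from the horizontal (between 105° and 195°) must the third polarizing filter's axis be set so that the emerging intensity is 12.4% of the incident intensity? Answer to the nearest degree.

By Malus's law, I₁ = I₀ cos²(49° − 0°) = I₀ cos²(49°) = 0.4304 I₀.
I₂ = I₁ cos²(105° − 49°) = 0.4304 I₀ · cos²(56°) = 0.1346 I₀.
Need I₃/I₀ = 0.124, so cos²(θ − 105°) = 0.124 / 0.1346 = 0.9213.
θ − 105° = arccos(√0.9213) = 16.3°, giving θ ≈ 105 + 16.3 = 121.3°.

θ ≈ 121°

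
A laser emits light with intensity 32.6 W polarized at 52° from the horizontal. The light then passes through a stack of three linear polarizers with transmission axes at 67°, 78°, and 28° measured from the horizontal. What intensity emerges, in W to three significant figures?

I ≈ 12.1 W

By Malus's law, I₁ = 32.6 W · cos²(15°) = 30.42 W.
I₂ = I₁ · cos²(11°) = 30.42 · 0.9636 = 29.31 W.
I₃ = I₂ · cos²(50°) = 29.31 · 0.4132 = 12.11 W.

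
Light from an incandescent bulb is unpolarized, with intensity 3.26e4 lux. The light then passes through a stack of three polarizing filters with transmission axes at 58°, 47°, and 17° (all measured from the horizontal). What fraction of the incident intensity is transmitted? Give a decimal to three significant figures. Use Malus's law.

I/I₀ ≈ 0.361

Unpolarized light through the first polarizer → I₁ = 3.26e4 lux/2 = 1.63e+04 lux, polarized at 58°.
I₂ = I₁ · cos²(11°) = 1.63e+04 · 0.9636 = 1.571e+04 lux.
I₃ = I₂ · cos²(30°) = 1.571e+04 · 0.75 = 1.178e+04 lux.
Transmitted fraction = 0.3613.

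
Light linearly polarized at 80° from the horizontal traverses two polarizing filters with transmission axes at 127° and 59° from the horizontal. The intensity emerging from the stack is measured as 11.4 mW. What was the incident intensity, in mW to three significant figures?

By Malus's law, I₁ = I₀ cos²(127° − 80°) = I₀ cos²(47°) = 0.4651 I₀.
I₂ = I₁ cos²(59° − 127°) = 0.4651 I₀ · cos²(68°) = 0.06527 I₀.
So 11.4 mW = 0.06527 I₀, giving I₀ = 11.4/0.06527 = 174.7 mW.

I₀ ≈ 175 mW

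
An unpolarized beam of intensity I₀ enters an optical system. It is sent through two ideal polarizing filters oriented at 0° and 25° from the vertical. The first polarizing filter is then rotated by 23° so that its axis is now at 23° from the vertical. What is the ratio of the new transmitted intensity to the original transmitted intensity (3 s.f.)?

I_new/I_old ≈ 1.22

Before rotation:
Unpolarized light through the first polarizer → I₁ = ½ I₀, now polarized at 0°.
I₂ = I₁ cos²(25° − 0°) = 0.5 I₀ · cos²(25°) = 0.4107 I₀.
After rotation:
Unpolarized light through the first polarizer → I₁ = ½ I₀, now polarized at 23°.
I₂ = I₁ cos²(25° − 23°) = 0.5 I₀ · cos²(2°) = 0.4994 I₀.
Ratio = 0.4994 / 0.4107 = 1.216.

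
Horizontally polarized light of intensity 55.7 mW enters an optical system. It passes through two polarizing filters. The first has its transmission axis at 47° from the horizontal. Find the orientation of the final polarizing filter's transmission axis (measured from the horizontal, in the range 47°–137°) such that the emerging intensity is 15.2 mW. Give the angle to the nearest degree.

By Malus's law, I₁ = I₀ cos²(47° − 0°) = I₀ cos²(47°) = 0.4651 I₀.
Target fraction: 15.2 / 55.7 mW = 0.2729 of I₀.
Need I₂/I₀ = 0.2729, so cos²(θ − 47°) = 0.2729 / 0.4651 = 0.5867.
θ − 47° = arccos(√0.5867) = 40.0°, giving θ ≈ 47 + 40.0 = 87.0°.

θ ≈ 87°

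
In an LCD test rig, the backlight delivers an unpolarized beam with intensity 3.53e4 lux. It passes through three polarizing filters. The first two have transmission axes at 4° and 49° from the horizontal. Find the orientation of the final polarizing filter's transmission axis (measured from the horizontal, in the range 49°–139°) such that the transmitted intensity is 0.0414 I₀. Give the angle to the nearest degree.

θ ≈ 115°

Unpolarized light through the first polarizer → I₁ = ½ I₀, now polarized at 4°.
I₂ = I₁ cos²(49° − 4°) = 0.5 I₀ · cos²(45°) = 0.25 I₀.
Need I₃/I₀ = 0.0414, so cos²(θ − 49°) = 0.0414 / 0.25 = 0.1656.
θ − 49° = arccos(√0.1656) = 66.0°, giving θ ≈ 49 + 66.0 = 115.0°.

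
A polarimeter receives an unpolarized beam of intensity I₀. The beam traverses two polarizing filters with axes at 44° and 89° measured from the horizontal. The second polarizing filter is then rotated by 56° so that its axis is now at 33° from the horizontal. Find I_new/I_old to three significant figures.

Before rotation:
Unpolarized light through the first polarizer → I₁ = ½ I₀, now polarized at 44°.
I₂ = I₁ cos²(89° − 44°) = 0.5 I₀ · cos²(45°) = 0.25 I₀.
After rotation:
Unpolarized light through the first polarizer → I₁ = ½ I₀, now polarized at 44°.
I₂ = I₁ cos²(33° − 44°) = 0.5 I₀ · cos²(11°) = 0.4818 I₀.
Ratio = 0.4818 / 0.25 = 1.927.

I_new/I_old ≈ 1.93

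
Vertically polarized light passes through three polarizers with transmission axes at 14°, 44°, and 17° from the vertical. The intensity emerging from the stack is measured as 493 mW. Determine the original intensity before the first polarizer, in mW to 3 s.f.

I₀ ≈ 879 mW

I₁ = I₀ cos²(14° − 0°) = I₀ cos²(14°) = 0.9415 I₀.
I₂ = I₁ cos²(44° − 14°) = 0.9415 I₀ · cos²(30°) = 0.7061 I₀.
I₃ = I₂ cos²(17° − 44°) = 0.7061 I₀ · cos²(27°) = 0.5606 I₀.
So 493 mW = 0.5606 I₀, giving I₀ = 493/0.5606 = 879.5 mW.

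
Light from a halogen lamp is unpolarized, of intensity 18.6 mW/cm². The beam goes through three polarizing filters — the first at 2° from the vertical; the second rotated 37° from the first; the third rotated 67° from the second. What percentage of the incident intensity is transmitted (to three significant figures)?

Unpolarized light through the first polarizer → I₁ = 18.6 mW/cm²/2 = 9.3 mW/cm², polarized at 2°.
I₂ = I₁ · cos²(37°) = 9.3 · 0.6378 = 5.932 mW/cm².
I₃ = I₂ · cos²(67°) = 5.932 · 0.1527 = 0.9056 mW/cm².
That is 4.869% of the incident intensity.

≈ 4.87%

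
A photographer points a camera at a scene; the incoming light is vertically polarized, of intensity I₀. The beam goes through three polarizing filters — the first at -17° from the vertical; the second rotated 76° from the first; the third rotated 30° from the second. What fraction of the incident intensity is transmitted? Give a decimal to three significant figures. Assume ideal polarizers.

By Malus's law, I₁ = I₀ cos²(-17° − 0°) = I₀ cos²(17°) = 0.9145 I₀.
I₂ = I₁ cos²(76°) = 0.9145 · 0.05853 I₀ = 0.05352 I₀.
I₃ = I₂ cos²(30°) = 0.05352 · 0.75 I₀ = 0.04014 I₀.
Transmitted fraction = 0.04014.

≈ 0.0401 I₀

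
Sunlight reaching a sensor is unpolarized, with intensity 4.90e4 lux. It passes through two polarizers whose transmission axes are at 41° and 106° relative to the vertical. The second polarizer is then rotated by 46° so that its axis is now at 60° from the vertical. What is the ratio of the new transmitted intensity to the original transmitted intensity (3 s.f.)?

I_new/I_old ≈ 5.01

Before rotation:
Unpolarized light through the first polarizer → I₁ = ½ I₀, now polarized at 41°.
I₂ = I₁ cos²(106° − 41°) = 0.5 I₀ · cos²(65°) = 0.0893 I₀.
After rotation:
Unpolarized light through the first polarizer → I₁ = ½ I₀, now polarized at 41°.
I₂ = I₁ cos²(60° − 41°) = 0.5 I₀ · cos²(19°) = 0.447 I₀.
Ratio = 0.447 / 0.0893 = 5.005.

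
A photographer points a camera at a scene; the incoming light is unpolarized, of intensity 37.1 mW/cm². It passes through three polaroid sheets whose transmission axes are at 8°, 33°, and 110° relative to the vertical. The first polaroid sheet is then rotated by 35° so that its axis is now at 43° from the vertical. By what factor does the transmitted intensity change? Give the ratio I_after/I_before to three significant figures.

Before rotation:
Unpolarized light through the first polarizer → I₁ = ½ I₀, now polarized at 8°.
I₂ = I₁ cos²(33° − 8°) = 0.5 I₀ · cos²(25°) = 0.4107 I₀.
I₃ = I₂ cos²(110° − 33°) = 0.4107 I₀ · cos²(77°) = 0.02078 I₀.
After rotation:
Unpolarized light through the first polarizer → I₁ = ½ I₀, now polarized at 43°.
I₂ = I₁ cos²(33° − 43°) = 0.5 I₀ · cos²(10°) = 0.4849 I₀.
I₃ = I₂ cos²(110° − 33°) = 0.4849 I₀ · cos²(77°) = 0.02454 I₀.
Ratio = 0.02454 / 0.02078 = 1.181.

I_new/I_old ≈ 1.18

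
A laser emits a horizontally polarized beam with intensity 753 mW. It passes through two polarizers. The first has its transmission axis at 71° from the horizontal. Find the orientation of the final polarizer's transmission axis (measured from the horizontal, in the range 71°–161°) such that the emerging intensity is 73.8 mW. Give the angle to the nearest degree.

θ ≈ 87°

I₁ = I₀ cos²(71° − 0°) = I₀ cos²(71°) = 0.106 I₀.
Target fraction: 73.8 / 753 mW = 0.09801 of I₀.
Need I₂/I₀ = 0.09801, so cos²(θ − 71°) = 0.09801 / 0.106 = 0.9247.
θ − 71° = arccos(√0.9247) = 15.9°, giving θ ≈ 71 + 15.9 = 86.9°.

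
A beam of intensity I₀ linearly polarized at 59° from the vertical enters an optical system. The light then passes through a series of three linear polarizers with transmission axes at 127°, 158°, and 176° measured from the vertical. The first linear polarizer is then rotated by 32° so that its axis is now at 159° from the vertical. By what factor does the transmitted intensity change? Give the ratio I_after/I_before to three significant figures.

I_new/I_old ≈ 0.292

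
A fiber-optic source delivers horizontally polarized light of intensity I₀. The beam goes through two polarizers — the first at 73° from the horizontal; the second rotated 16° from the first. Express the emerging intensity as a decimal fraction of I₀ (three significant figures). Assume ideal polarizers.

By Malus's law, I₁ = I₀ cos²(73° − 0°) = I₀ cos²(73°) = 0.08548 I₀.
I₂ = I₁ cos²(16°) = 0.08548 · 0.924 I₀ = 0.07899 I₀.
Transmitted fraction = 0.07899.

≈ 0.0790 I₀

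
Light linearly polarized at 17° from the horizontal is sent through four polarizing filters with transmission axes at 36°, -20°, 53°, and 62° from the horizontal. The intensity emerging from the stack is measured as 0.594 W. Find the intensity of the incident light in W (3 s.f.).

I₁ = I₀ cos²(36° − 17°) = I₀ cos²(19°) = 0.894 I₀.
I₂ = I₁ cos²(-20° − 36°) = 0.894 I₀ · cos²(56°) = 0.2796 I₀.
I₃ = I₂ cos²(53° + 20°) = 0.2796 I₀ · cos²(73°) = 0.0239 I₀.
I₄ = I₃ cos²(62° − 53°) = 0.0239 I₀ · cos²(9°) = 0.02331 I₀.
So 0.594 W = 0.02331 I₀, giving I₀ = 0.594/0.02331 = 25.48 W.

I₀ ≈ 25.5 W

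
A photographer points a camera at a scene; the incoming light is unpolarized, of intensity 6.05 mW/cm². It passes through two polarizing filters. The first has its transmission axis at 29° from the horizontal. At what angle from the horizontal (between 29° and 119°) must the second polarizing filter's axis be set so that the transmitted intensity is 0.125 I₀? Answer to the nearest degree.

θ ≈ 89°

Unpolarized light through the first polarizer → I₁ = ½ I₀, now polarized at 29°.
Need I₂/I₀ = 0.125, so cos²(θ − 29°) = 0.125 / 0.5 = 0.25.
θ − 29° = arccos(√0.25) = 60.0°, giving θ ≈ 29 + 60.0 = 89.0°.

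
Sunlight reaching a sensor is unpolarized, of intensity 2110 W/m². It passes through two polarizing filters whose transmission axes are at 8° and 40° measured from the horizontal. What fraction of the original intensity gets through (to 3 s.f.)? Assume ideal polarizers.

I/I₀ ≈ 0.360

Unpolarized light through the first polarizer → I₁ = 2110 W/m²/2 = 1055 W/m², polarized at 8°.
I₂ = I₁ · cos²(32°) = 1055 · 0.7192 = 758.7 W/m².
Transmitted fraction = 0.3596.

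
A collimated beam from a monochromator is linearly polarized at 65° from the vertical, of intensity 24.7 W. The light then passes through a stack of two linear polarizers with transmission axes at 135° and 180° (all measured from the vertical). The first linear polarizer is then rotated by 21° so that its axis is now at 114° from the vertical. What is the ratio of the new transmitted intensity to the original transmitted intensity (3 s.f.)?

I_new/I_old ≈ 1.22

Before rotation:
By Malus's law, I₁ = I₀ cos²(135° − 65°) = I₀ cos²(70°) = 0.117 I₀.
I₂ = I₁ cos²(180° − 135°) = 0.117 I₀ · cos²(45°) = 0.05849 I₀.
After rotation:
I₁ = I₀ cos²(114° − 65°) = I₀ cos²(49°) = 0.4304 I₀.
I₂ = I₁ cos²(180° − 114°) = 0.4304 I₀ · cos²(66°) = 0.07121 I₀.
Ratio = 0.07121 / 0.05849 = 1.217.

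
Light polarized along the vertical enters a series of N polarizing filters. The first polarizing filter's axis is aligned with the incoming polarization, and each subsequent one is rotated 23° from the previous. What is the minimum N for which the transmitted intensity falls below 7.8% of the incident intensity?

N = 17

First polarizer is aligned with the polarization: full transmission.
Each further stage multiplies by cos²(23°) = 0.8473.
After N polarizers: T = 0.8473^(N−1). Require T < 0.078 ⇒ N−1 > ln(0.078)/ln(0.8473) = 15.40, so N−1 ≥ 16 and N = 17.
Check: N=17 gives T = 0.0706 < 0.078; N=16 gives T = 0.08333.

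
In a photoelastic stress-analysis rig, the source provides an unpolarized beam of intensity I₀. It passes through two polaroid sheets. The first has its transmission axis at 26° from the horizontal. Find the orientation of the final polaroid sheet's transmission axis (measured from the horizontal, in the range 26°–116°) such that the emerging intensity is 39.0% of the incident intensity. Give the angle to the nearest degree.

θ ≈ 54°

Unpolarized light through the first polarizer → I₁ = ½ I₀, now polarized at 26°.
Need I₂/I₀ = 0.39, so cos²(θ − 26°) = 0.39 / 0.5 = 0.78.
θ − 26° = arccos(√0.78) = 28.0°, giving θ ≈ 26 + 28.0 = 54.0°.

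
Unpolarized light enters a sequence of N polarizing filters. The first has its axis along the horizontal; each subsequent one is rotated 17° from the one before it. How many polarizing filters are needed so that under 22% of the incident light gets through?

First polarizer halves the unpolarized light: factor 1/2.
Each further stage multiplies by cos²(17°) = 0.9145.
After N polarizers: T = 0.5·0.9145^(N−1). Require T < 0.22 ⇒ N−1 > ln(0.22/0.5)/ln(0.9145) = 9.19, so N−1 ≥ 10 and N = 11.
Check: N=11 gives T = 0.2046 < 0.22; N=10 gives T = 0.2237.

N = 11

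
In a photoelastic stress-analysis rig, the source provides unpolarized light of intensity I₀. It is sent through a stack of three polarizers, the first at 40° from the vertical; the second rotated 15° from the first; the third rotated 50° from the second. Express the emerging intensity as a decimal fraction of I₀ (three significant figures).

≈ 0.193 I₀

Unpolarized light through the first polarizer → I₁ = ½ I₀, now polarized at 40°.
I₂ = I₁ cos²(15°) = 0.5 · 0.933 I₀ = 0.4665 I₀.
I₃ = I₂ cos²(50°) = 0.4665 · 0.4132 I₀ = 0.1927 I₀.
Transmitted fraction = 0.1927.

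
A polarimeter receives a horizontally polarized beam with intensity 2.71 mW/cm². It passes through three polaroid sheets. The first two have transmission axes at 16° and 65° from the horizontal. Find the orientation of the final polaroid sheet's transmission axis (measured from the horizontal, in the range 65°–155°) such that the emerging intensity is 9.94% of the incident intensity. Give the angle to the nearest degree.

By Malus's law, I₁ = I₀ cos²(16° − 0°) = I₀ cos²(16°) = 0.924 I₀.
I₂ = I₁ cos²(65° − 16°) = 0.924 I₀ · cos²(49°) = 0.3977 I₀.
Need I₃/I₀ = 0.0994, so cos²(θ − 65°) = 0.0994 / 0.3977 = 0.2499.
θ − 65° = arccos(√0.2499) = 60.0°, giving θ ≈ 65 + 60.0 = 125.0°.

θ ≈ 125°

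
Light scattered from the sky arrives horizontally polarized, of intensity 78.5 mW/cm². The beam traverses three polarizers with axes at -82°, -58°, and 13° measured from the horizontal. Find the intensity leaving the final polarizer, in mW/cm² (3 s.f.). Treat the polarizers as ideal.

By Malus's law, I₁ = 78.5 mW/cm² · cos²(82°) = 1.52 mW/cm².
I₂ = I₁ · cos²(24°) = 1.52 · 0.8346 = 1.269 mW/cm².
I₃ = I₂ · cos²(71°) = 1.269 · 0.106 = 0.1345 mW/cm².

I ≈ 0.135 mW/cm²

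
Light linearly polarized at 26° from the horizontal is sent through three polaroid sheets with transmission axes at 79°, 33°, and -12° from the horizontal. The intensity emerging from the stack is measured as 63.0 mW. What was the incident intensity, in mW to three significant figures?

I₀ ≈ 721 mW

By Malus's law, I₁ = I₀ cos²(79° − 26°) = I₀ cos²(53°) = 0.3622 I₀.
I₂ = I₁ cos²(33° − 79°) = 0.3622 I₀ · cos²(46°) = 0.1748 I₀.
I₃ = I₂ cos²(-12° − 33°) = 0.1748 I₀ · cos²(45°) = 0.08739 I₀.
So 63.0 mW = 0.08739 I₀, giving I₀ = 63.0/0.08739 = 720.9 mW.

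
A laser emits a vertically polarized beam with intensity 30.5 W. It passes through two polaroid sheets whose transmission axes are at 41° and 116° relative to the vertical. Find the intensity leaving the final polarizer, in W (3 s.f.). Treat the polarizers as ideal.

By Malus's law, I₁ = 30.5 W · cos²(41°) = 17.37 W.
I₂ = I₁ · cos²(75°) = 17.37 · 0.06699 = 1.164 W.

I ≈ 1.16 W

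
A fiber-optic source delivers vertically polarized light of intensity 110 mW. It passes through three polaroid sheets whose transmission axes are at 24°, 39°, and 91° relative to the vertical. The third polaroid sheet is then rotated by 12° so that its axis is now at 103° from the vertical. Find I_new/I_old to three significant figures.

Before rotation:
By Malus's law, I₁ = I₀ cos²(24° − 0°) = I₀ cos²(24°) = 0.8346 I₀.
I₂ = I₁ cos²(39° − 24°) = 0.8346 I₀ · cos²(15°) = 0.7787 I₀.
I₃ = I₂ cos²(91° − 39°) = 0.7787 I₀ · cos²(52°) = 0.2951 I₀.
After rotation:
I₁ = I₀ cos²(24° − 0°) = I₀ cos²(24°) = 0.8346 I₀.
I₂ = I₁ cos²(39° − 24°) = 0.8346 I₀ · cos²(15°) = 0.7787 I₀.
I₃ = I₂ cos²(103° − 39°) = 0.7787 I₀ · cos²(64°) = 0.1496 I₀.
Ratio = 0.1496 / 0.2951 = 0.507.

I_new/I_old ≈ 0.507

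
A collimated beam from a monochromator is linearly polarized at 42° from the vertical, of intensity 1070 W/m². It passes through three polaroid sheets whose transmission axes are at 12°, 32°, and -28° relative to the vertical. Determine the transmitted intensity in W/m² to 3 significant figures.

I ≈ 177 W/m²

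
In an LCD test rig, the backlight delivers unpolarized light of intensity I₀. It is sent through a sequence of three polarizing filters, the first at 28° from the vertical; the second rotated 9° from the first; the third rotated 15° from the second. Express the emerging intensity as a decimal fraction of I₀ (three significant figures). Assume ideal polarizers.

Unpolarized light through the first polarizer → I₁ = ½ I₀, now polarized at 28°.
I₂ = I₁ cos²(9°) = 0.5 · 0.9755 I₀ = 0.4878 I₀.
I₃ = I₂ cos²(15°) = 0.4878 · 0.933 I₀ = 0.4551 I₀.
Transmitted fraction = 0.4551.

≈ 0.455 I₀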